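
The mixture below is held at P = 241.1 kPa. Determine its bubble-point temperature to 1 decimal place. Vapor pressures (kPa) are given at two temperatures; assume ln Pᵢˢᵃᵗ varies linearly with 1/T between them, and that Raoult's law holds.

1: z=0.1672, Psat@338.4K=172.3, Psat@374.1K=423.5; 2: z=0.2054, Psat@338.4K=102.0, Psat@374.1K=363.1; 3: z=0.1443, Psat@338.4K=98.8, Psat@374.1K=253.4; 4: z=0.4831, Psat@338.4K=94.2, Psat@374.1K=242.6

T = 365.9 K

Bubble-point temperature: ΣzᵢPᵢˢᵃᵗ(T) = P. Interpolate ln Pᵢˢᵃᵗ = aᵢ + bᵢ/T.
  T = 338.4 K: ΣzᵢPᵢˢᵃᵗ = 109.52 kPa
  T = 374.1 K: ΣzᵢPᵢˢᵃᵗ = 299.16 kPa
  T = 356.2 K: ΣzᵢPᵢˢᵃᵗ = 184.90 kPa
  T = 365.1 K: ΣzᵢPᵢˢᵃᵗ = 236.12 kPa
  T = 369.6 K: ΣzᵢPᵢˢᵃᵗ = 266.12 kPa
  T = 367.4 K: ΣzᵢPᵢˢᵃᵗ = 251.09 kPa
Interpolating between 365.1 K and 367.4 K gives T ≈ 365.9 K.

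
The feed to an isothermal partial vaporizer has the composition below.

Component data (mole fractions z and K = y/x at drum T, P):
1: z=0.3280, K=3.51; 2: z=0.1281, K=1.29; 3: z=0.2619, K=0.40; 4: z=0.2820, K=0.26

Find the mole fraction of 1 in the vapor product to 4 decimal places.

Newton iteration, ψ⁰ = 0.6:
  ψ = 0.6000: g = -0.26069, g' = -1.0666 → ψ = 0.3556
  ψ = 0.3556: g = -0.01426, g' = -1.0226 → ψ = 0.3416
  ψ = 0.3416: g = 0.00007, g' = -1.0336 → ψ = 0.3417
Converged at ψ = 0.3417.
Compositions from xᵢ = zᵢ/(1+ψ(Kᵢ−1)), yᵢ = Kᵢxᵢ:
  1: x = 0.1766, y = 0.6197
  2: x = 0.1166, y = 0.1503
  3: x = 0.3294, y = 0.1318
  4: x = 0.3774, y = 0.0981

y_1 = 0.6197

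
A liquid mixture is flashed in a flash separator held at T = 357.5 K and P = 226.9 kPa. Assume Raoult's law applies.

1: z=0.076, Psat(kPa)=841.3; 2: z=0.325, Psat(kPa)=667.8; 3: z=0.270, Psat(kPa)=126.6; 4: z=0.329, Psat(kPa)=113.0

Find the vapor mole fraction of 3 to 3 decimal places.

Raoult's law: Kᵢ = Pᵢˢᵃᵗ/P = Pᵢˢᵃᵗ/226.9.
  K_1 = 841.3/226.9 = 3.70780, K_2 = 667.8/226.9 = 2.94315, K_3 = 126.6/226.9 = 0.55796, K_4 = 113.0/226.9 = 0.49802
Material balance + equilibrium reduce to Σ zᵢ(Kᵢ−1)/(1+ψ(Kᵢ−1)) = 0.
Feasibility: ΣzᵢKᵢ = 1.553, Σzᵢ/Kᵢ = 1.275 — both > 1, two phases present.
Newton iteration, ψ⁰ = 0.5:
  ψ = 0.500: g = 0.0340, g' = -0.651 → ψ = 0.552
  ψ = 0.552: g = 0.0007, g' = -0.626 → ψ = 0.553
Converged at ψ = 0.553.
Compositions from xᵢ = zᵢ/(1+ψ(Kᵢ−1)), yᵢ = Kᵢxᵢ:
  1: x = 0.030, y = 0.113
  2: x = 0.157, y = 0.461
  3: x = 0.357, y = 0.199
  4: x = 0.456, y = 0.227

y_3 = 0.199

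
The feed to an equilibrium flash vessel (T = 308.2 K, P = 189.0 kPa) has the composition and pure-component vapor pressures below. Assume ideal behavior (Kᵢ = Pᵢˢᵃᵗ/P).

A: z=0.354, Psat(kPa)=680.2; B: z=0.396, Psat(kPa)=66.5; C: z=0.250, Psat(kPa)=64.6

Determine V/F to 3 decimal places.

V/F = 0.294

Raoult's law: Kᵢ = Pᵢˢᵃᵗ/P = Pᵢˢᵃᵗ/189.0.
  K_A = 680.2/189.0 = 3.59894, K_B = 66.5/189.0 = 0.35185, K_C = 64.6/189.0 = 0.34180
Iterate (Newton) starting at V/F = 0.58:
  V/F = 0.580: g = -0.3105, g' = -1.091 → V/F = 0.295
  V/F = 0.295: g = -0.0012, g' = -1.187 → V/F = 0.294
Converged at V/F = 0.294.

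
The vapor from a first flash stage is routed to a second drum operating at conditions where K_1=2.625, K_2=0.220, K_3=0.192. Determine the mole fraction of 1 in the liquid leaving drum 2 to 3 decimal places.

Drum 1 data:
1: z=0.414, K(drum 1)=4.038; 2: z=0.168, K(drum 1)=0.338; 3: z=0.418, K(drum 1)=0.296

Drum 1:
Material balance + equilibrium reduce to Σ zᵢ(Kᵢ−1)/(1+ψ₁(Kᵢ−1)) = 0.
Feasibility: ΣzᵢKᵢ = 1.852, Σzᵢ/Kᵢ = 2.012 — both > 1, two phases present.
Newton iteration, ψ₁⁰ = 0.5:
  ψ₁ = 0.500: g = -0.1211, g' = -1.260 → ψ₁ = 0.404
  ψ₁ = 0.404: g = 0.0017, g' = -1.312 → ψ₁ = 0.405
Converged at ψ₁ = 0.405.
Drum-1 compositions:
  1: x = 0.186, y = 0.749
  2: x = 0.230, y = 0.078
  3: x = 0.585, y = 0.173
Drum-2 feed = drum-1 vapor: z₂ = (0.7493, 0.0776, 0.1731).
Drum 2:
Let ψ₂ = V/F and solve Σ zᵢ(Kᵢ−1)/(1+ψ₂(Kᵢ−1)) = 0.
Check two-phase: ΣzᵢKᵢ = 2.017 > 1 and Σzᵢ/Kᵢ = 1.540 > 1, so g(0) = 1.017 > 0 and g(1) = -0.540 < 0.
Iterate (Newton) starting at ψ₂ = 0.67:
  ψ₂ = 0.670: g = 0.1512, g' = -1.198 → ψ₂ = 0.796
  ψ₂ = 0.796: g = -0.0210, g' = -1.593 → ψ₂ = 0.783
Converged at ψ₂ = 0.783.
  1: x = 0.330, y = 0.866
  2: x = 0.199, y = 0.044
  3: x = 0.471, y = 0.090

x_1 (drum 2) = 0.330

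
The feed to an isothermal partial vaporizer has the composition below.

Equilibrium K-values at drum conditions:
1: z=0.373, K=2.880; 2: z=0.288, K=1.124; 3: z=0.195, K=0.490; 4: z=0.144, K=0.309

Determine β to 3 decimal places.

β = 0.681

Rachford–Rice: g(β) = Σ zᵢ(Kᵢ−1)/(1+β(Kᵢ−1)) = 0.
Check two-phase: ΣzᵢKᵢ = 1.538 > 1 and Σzᵢ/Kᵢ = 1.250 > 1, so g(0) = 0.538 > 0 and g(1) = -0.250 < 0.
Newton–Raphson from β = 0.5:
  β = 0.500: g = 0.1096, g' = -0.606 → β = 0.681
Converged at β = 0.681.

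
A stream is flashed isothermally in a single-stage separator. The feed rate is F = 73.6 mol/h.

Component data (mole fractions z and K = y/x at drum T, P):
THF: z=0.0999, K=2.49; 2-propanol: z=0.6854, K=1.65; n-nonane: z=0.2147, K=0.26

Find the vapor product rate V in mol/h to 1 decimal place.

V = 56.4 mol/h

Rachford–Rice: g(β) = Σ zᵢ(Kᵢ−1)/(1+β(Kᵢ−1)) = 0.
Check two-phase: ΣzᵢKᵢ = 1.4355 > 1 and Σzᵢ/Kᵢ = 1.2813 > 1, so g(0) = 0.4355 > 0 and g(1) = -0.2813 < 0.
Newton iteration, β⁰ = 0.45:
  β = 0.4500: g = 0.19560, g' = -0.5171 → β = 0.8283
  β = 0.8283: g = -0.05422, g' = -0.9515 → β = 0.7713
  β = 0.7713: g = -0.00412, g' = -0.8146 → β = 0.7662
Converged at β = 0.7662.
Then V = β·F = 0.7662·73.6 = 56.4 mol/h and L = F − V = 17.2 mol/h.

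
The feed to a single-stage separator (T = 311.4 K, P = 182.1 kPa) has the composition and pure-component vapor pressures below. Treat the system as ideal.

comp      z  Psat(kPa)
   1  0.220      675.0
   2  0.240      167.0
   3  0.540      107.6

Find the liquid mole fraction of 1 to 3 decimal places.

x_1 = 0.105

Raoult's law: Kᵢ = Pᵢˢᵃᵗ/P = Pᵢˢᵃᵗ/182.1.
  K_1 = 675.0/182.1 = 3.70675, K_2 = 167.0/182.1 = 0.91708, K_3 = 107.6/182.1 = 0.59088
Let ψ = V/F and solve Σ zᵢ(Kᵢ−1)/(1+ψ(Kᵢ−1)) = 0.
g(0) = ΣzᵢKᵢ − 1 = 0.355 and g(1) = 1 − Σzᵢ/Kᵢ = -0.235, so a root lies in (0, 1).
Newton–Raphson from ψ = 0.5:
  ψ = 0.500: g = -0.0455, g' = -0.436 → ψ = 0.396
  ψ = 0.396: g = 0.0034, g' = -0.506 → ψ = 0.402
Converged at ψ = 0.402.
Compositions from xᵢ = zᵢ/(1+ψ(Kᵢ−1)), yᵢ = Kᵢxᵢ:
  1: x = 0.105, y = 0.390
  2: x = 0.248, y = 0.228
  3: x = 0.646, y = 0.382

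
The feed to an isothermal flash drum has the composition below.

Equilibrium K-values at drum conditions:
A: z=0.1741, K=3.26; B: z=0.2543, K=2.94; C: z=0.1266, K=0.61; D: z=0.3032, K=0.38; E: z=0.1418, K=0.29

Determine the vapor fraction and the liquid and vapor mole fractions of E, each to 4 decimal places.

Let ψ = V/F and solve Σ zᵢ(Kᵢ−1)/(1+ψ(Kᵢ−1)) = 0.
g(0) = ΣzᵢKᵢ − 1 = 0.5488 and g(1) = 1 − Σzᵢ/Kᵢ = -0.6343, so a root lies in (0, 1).
Newton–Raphson from ψ = 0.42:
  ψ = 0.4200: g = 0.01703, g' = -0.9104 → ψ = 0.4387
  ψ = 0.4387: g = 0.00008, g' = -0.9023 → ψ = 0.4388
Converged at ψ = 0.4388.
Compositions from xᵢ = zᵢ/(1+ψ(Kᵢ−1)), yᵢ = Kᵢxᵢ:
  A: x = 0.0874, y = 0.2850
  B: x = 0.1374, y = 0.4039
  C: x = 0.1527, y = 0.0932
  D: x = 0.4165, y = 0.1583
  E: x = 0.2060, y = 0.0597

ψ = 0.4388, x_E = 0.2060, y_E = 0.0597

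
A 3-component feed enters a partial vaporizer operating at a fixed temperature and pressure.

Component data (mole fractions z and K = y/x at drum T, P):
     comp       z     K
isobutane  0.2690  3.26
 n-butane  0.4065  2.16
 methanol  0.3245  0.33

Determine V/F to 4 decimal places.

V/F = 0.7925

Rachford–Rice: g(V/F) = Σ zᵢ(Kᵢ−1)/(1+V/F(Kᵢ−1)) = 0.
Check two-phase: ΣzᵢKᵢ = 1.8621 > 1 and Σzᵢ/Kᵢ = 1.2540 > 1, so g(0) = 0.8621 > 0 and g(1) = -0.2540 < 0.
Newton iteration, V/F⁰ = 0.38:
  V/F = 0.3800: g = 0.36266, g' = -0.9233 → V/F = 0.7728
  V/F = 0.7728: g = 0.01915, g' = -0.9606 → V/F = 0.7927
  V/F = 0.7927: g = -0.00026, g' = -0.9873 → V/F = 0.7925
Converged at V/F = 0.7925.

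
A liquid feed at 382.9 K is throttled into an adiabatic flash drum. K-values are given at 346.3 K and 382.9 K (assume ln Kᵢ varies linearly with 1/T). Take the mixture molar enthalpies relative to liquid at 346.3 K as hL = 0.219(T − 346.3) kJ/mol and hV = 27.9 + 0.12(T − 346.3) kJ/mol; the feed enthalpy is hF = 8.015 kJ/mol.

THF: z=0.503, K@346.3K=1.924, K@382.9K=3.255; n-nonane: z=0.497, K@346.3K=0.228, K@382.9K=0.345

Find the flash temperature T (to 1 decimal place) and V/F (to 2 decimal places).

Adiabatic flash: solve Rachford–Rice at each trial T, then check hF = ψ·hV(T) + (1−ψ)·hL(T).
  T = 346.3 K: K = (1.924, 0.228), RR gives ψ = 0.114, H_out = 3.172 kJ/mol
  T = 382.9 K: K = (3.255, 0.345), RR gives ψ = 0.548, H_out = 21.308 kJ/mol
  T = 364.6 K: K = (2.536, 0.283), RR gives ψ = 0.378, H_out = 13.877 kJ/mol
  T = 355.5 K: K = (2.218, 0.255), RR gives ψ = 0.267, H_out = 9.229 kJ/mol
  T = 350.9 K: K = (2.068, 0.241), RR gives ψ = 0.198, H_out = 6.430 kJ/mol
  T = 353.2 K: K = (2.142, 0.248), RR gives ψ = 0.234, H_out = 7.877 kJ/mol
Linear interpolation between T = 353.2 (H_out = 7.877) and T = 355.5 (H_out = 9.229) on hF = 8.015 gives T ≈ 353.4 K, at which ψ = 0.24.

T = 353.4 K, V/F = 0.24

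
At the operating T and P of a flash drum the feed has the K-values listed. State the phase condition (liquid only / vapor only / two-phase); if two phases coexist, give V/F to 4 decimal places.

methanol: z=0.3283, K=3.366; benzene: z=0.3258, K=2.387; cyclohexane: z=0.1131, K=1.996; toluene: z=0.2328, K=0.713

vapor only

ΣzᵢKᵢ = 2.2745; Σzᵢ/Kᵢ = 0.6172.
Since Σzᵢ/Kᵢ < 1 the mixture is above its dew point — single vapor phase.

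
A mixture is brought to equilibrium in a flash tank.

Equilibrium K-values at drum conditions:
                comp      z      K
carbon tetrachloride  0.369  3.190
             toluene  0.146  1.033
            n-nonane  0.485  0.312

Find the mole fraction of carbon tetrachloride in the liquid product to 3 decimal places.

x_carbon tetrachloride = 0.203

Rachford–Rice: g(β) = Σ zᵢ(Kᵢ−1)/(1+β(Kᵢ−1)) = 0.
Feasibility: ΣzᵢKᵢ = 1.479, Σzᵢ/Kᵢ = 1.811 — both > 1, two phases present.
Iterate (Newton) starting at β = 0.5:
  β = 0.500: g = -0.1182, g' = -0.937 → β = 0.374
Converged at β = 0.374.
Compositions from xᵢ = zᵢ/(1+β(Kᵢ−1)), yᵢ = Kᵢxᵢ:
  carbon tetrachloride: x = 0.203, y = 0.647
  toluene: x = 0.144, y = 0.149
  n-nonane: x = 0.653, y = 0.204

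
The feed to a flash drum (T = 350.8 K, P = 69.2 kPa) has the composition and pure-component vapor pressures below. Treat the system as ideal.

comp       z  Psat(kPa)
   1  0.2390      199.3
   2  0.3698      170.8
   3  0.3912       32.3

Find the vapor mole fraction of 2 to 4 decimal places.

Raoult's law: Kᵢ = Pᵢˢᵃᵗ/P = Pᵢˢᵃᵗ/69.2.
  K_1 = 199.3/69.2 = 2.880058, K_2 = 170.8/69.2 = 2.468208, K_3 = 32.3/69.2 = 0.466763
Newton iteration, β⁰ = 0.37:
  β = 0.3700: g = 0.35694, g' = -0.8012 → β = 0.8155
  β = 0.8155: g = 0.05534, g' = -0.6450 → β = 0.9013
  β = 0.9013: g = -0.00119, g' = -0.6764 → β = 0.8996
Converged at β = 0.8996.
Compositions from xᵢ = zᵢ/(1+β(Kᵢ−1)), yᵢ = Kᵢxᵢ:
  1: x = 0.0888, y = 0.2558
  2: x = 0.1593, y = 0.3933
  3: x = 0.7518, y = 0.3509

y_2 = 0.3933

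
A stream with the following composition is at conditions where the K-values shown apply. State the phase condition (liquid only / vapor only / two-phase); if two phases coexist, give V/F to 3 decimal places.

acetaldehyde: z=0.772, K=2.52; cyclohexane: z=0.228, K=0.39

ΣzᵢKᵢ = 2.034; Σzᵢ/Kᵢ = 0.891.
Since Σzᵢ/Kᵢ < 1 the mixture is above its dew point — single vapor phase.

vapor only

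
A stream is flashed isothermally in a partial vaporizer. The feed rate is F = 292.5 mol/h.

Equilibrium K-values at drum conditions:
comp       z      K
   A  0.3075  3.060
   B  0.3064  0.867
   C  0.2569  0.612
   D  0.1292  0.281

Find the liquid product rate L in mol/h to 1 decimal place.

L = 146.4 mol/h

Let ψ = V/F and solve Σ zᵢ(Kᵢ−1)/(1+ψ(Kᵢ−1)) = 0.
Check two-phase: ΣzᵢKᵢ = 1.4001 > 1 and Σzᵢ/Kᵢ = 1.3335 > 1, so g(0) = 0.4001 > 0 and g(1) = -0.3335 < 0.
Newton iteration, ψ⁰ = 0.59:
  ψ = 0.5900: g = -0.04890, g' = -0.5388 → ψ = 0.4992
  ψ = 0.4992: g = 0.00010, g' = -0.5454 → ψ = 0.4994
Converged at ψ = 0.4994.
Then V = ψ·F = 0.4994·292.5 = 146.1 mol/h and L = F − V = 146.4 mol/h.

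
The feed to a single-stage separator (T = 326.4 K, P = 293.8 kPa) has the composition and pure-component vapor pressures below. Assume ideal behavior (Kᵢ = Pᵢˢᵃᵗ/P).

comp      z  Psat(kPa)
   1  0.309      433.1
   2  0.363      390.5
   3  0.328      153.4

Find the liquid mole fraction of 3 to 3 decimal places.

Raoult's law: Kᵢ = Pᵢˢᵃᵗ/P = Pᵢˢᵃᵗ/293.8.
  K_1 = 433.1/293.8 = 1.47413, K_2 = 390.5/293.8 = 1.32914, K_3 = 153.4/293.8 = 0.52212
Material balance + equilibrium reduce to Σ zᵢ(Kᵢ−1)/(1+β(Kᵢ−1)) = 0.
g(0) = ΣzᵢKᵢ − 1 = 0.109 and g(1) = 1 − Σzᵢ/Kᵢ = -0.111, so a root lies in (0, 1).
Newton iteration, β⁰ = 0.5:
  β = 0.500: g = 0.0151, g' = -0.204 → β = 0.574
  β = 0.574: g = -0.0003, g' = -0.213 → β = 0.572
Converged at β = 0.572.
Compositions from xᵢ = zᵢ/(1+β(Kᵢ−1)), yᵢ = Kᵢxᵢ:
  1: x = 0.243, y = 0.358
  2: x = 0.305, y = 0.406
  3: x = 0.452, y = 0.236

x_3 = 0.452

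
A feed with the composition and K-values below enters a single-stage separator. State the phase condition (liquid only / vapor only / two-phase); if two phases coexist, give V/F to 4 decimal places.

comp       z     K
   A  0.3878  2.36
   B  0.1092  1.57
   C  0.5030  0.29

two-phase, V/F = 0.2673

ΣzᵢKᵢ = 1.2325; Σzᵢ/Kᵢ = 1.9684.
Both exceed 1, so a two-phase solution exists.
Rachford–Rice: g(ψ) = Σ zᵢ(Kᵢ−1)/(1+ψ(Kᵢ−1)) = 0.
Iterate (Newton) starting at ψ = 0.44:
  ψ = 0.4400: g = -0.13966, g' = -0.8397 → ψ = 0.2737
  ψ = 0.2737: g = -0.00507, g' = -0.7981 → ψ = 0.2673
Converged at ψ = 0.2673.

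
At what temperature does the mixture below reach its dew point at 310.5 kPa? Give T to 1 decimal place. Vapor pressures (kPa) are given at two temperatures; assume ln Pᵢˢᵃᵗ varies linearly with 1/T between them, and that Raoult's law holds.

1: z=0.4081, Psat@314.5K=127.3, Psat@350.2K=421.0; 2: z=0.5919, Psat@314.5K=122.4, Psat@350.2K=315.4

Dew-point temperature: Σzᵢ·P/Pᵢˢᵃᵗ(T) = 1. Interpolate ln Pᵢˢᵃᵗ = aᵢ + bᵢ/T.
  T = 314.5 K: ΣzᵢP/Pᵢˢᵃᵗ = 2.4969
  T = 350.2 K: ΣzᵢP/Pᵢˢᵃᵗ = 0.8837
  T = 332.4 K: ΣzᵢP/Pᵢˢᵃᵗ = 1.4399
  T = 341.3 K: ΣzᵢP/Pᵢˢᵃᵗ = 1.1204
  T = 345.8 K: ΣzᵢP/Pᵢˢᵃᵗ = 0.9921
  T = 343.6 K: ΣzᵢP/Pᵢˢᵃᵗ = 1.0524
Interpolating between 343.6 K and 345.8 K gives T ≈ 345.5 K.

T = 345.5 K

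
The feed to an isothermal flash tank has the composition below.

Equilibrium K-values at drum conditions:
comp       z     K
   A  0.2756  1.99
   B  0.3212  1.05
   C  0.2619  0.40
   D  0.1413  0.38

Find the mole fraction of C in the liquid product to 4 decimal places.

x_C = 0.2803

Material balance + equilibrium reduce to Σ zᵢ(Kᵢ−1)/(1+V/F(Kᵢ−1)) = 0.
Feasibility: ΣzᵢKᵢ = 1.0442, Σzᵢ/Kᵢ = 1.4710 — both > 1, two phases present.
Iterate (Newton) starting at V/F = 0.48:
  V/F = 0.4800: g = -0.14479, g' = -0.4210 → V/F = 0.1361
  V/F = 0.1361: g = -0.01038, g' = -0.3872 → V/F = 0.1093
  V/F = 0.1093: g = 0.00005, g' = -0.3912 → V/F = 0.1094
Converged at V/F = 0.1094.
Compositions from xᵢ = zᵢ/(1+V/F(Kᵢ−1)), yᵢ = Kᵢxᵢ:
  A: x = 0.2487, y = 0.4949
  B: x = 0.3195, y = 0.3354
  C: x = 0.2803, y = 0.1121
  D: x = 0.1516, y = 0.0576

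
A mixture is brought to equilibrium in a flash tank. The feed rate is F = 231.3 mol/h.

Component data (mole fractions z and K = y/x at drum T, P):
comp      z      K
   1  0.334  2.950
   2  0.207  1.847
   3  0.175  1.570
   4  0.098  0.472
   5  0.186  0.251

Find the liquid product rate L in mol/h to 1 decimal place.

Iterate (Newton) starting at ψ = 0.61:
  ψ = 0.610: g = 0.1542, g' = -0.774 → ψ = 0.809
  ψ = 0.809: g = -0.0192, g' = -1.026 → ψ = 0.791
  ψ = 0.791: g = -0.0004, g' = -0.985 → ψ = 0.790
Converged at ψ = 0.790.
Then V = ψ·F = 0.7902·231.3 = 182.8 mol/h and L = F − V = 48.5 mol/h.

L = 48.5 mol/h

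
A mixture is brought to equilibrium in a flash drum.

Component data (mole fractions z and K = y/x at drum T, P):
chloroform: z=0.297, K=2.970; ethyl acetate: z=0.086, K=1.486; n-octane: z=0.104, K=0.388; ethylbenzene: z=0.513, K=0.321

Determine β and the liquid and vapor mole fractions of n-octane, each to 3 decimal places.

β = 0.182, x_n-octane = 0.117, y_n-octane = 0.045

Material balance + equilibrium reduce to Σ zᵢ(Kᵢ−1)/(1+β(Kᵢ−1)) = 0.
g(0) = ΣzᵢKᵢ − 1 = 0.215 and g(1) = 1 − Σzᵢ/Kᵢ = -1.024, so a root lies in (0, 1).
Newton iteration, β⁰ = 0.59:
  β = 0.590: g = -0.3777, g' = -1.013 → β = 0.217
  β = 0.217: g = -0.0342, g' = -0.959 → β = 0.181
  β = 0.181: g = 0.0007, g' = -1.000 → β = 0.182
Converged at β = 0.182.
Compositions from xᵢ = zᵢ/(1+β(Kᵢ−1)), yᵢ = Kᵢxᵢ:
  chloroform: x = 0.219, y = 0.649
  ethyl acetate: x = 0.079, y = 0.117
  n-octane: x = 0.117, y = 0.045
  ethylbenzene: x = 0.585, y = 0.188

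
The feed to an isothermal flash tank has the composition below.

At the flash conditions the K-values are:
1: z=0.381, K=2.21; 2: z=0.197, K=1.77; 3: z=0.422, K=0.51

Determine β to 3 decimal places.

Rachford–Rice: g(β) = Σ zᵢ(Kᵢ−1)/(1+β(Kᵢ−1)) = 0.
Feasibility: ΣzᵢKᵢ = 1.406, Σzᵢ/Kᵢ = 1.111 — both > 1, two phases present.
Newton iteration, β⁰ = 0.5:
  β = 0.500: g = 0.1229, g' = -0.455 → β = 0.770
  β = 0.770: g = 0.0018, g' = -0.457 → β = 0.774
Converged at β = 0.774.

β = 0.774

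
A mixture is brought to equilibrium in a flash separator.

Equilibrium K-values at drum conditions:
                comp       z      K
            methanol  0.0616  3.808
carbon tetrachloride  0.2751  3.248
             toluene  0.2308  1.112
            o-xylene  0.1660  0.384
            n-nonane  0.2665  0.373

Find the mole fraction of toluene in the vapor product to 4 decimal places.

Let ψ = V/F and solve Σ zᵢ(Kᵢ−1)/(1+ψ(Kᵢ−1)) = 0.
Feasibility: ΣzᵢKᵢ = 1.5479, Σzᵢ/Kᵢ = 1.4552 — both > 1, two phases present.
Newton–Raphson from ψ = 0.5:
  ψ = 0.5000: g = -0.00358, g' = -0.7486 → ψ = 0.4952
Converged at ψ = 0.4952.
Compositions from xᵢ = zᵢ/(1+ψ(Kᵢ−1)), yᵢ = Kᵢxᵢ:
  methanol: x = 0.0258, y = 0.0981
  carbon tetrachloride: x = 0.1302, y = 0.4228
  toluene: x = 0.2187, y = 0.2432
  o-xylene: x = 0.2389, y = 0.0917
  n-nonane: x = 0.3865, y = 0.1442

y_toluene = 0.2432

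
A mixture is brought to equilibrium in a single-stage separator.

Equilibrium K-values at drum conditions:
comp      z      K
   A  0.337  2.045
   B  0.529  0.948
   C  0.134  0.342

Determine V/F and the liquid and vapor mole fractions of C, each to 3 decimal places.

V/F = 0.734, x_C = 0.259, y_C = 0.089

Material balance + equilibrium reduce to Σ zᵢ(Kᵢ−1)/(1+V/F(Kᵢ−1)) = 0.
Check two-phase: ΣzᵢKᵢ = 1.236 > 1 and Σzᵢ/Kᵢ = 1.115 > 1, so g(0) = 0.236 > 0 and g(1) = -0.115 < 0.
Newton iteration, V/F⁰ = 0.5:
  V/F = 0.500: g = 0.0717, g' = -0.289 → V/F = 0.748
  V/F = 0.748: g = -0.0045, g' = -0.342 → V/F = 0.735
  V/F = 0.735: g = -0.0000, g' = -0.337 → V/F = 0.734
Converged at V/F = 0.734.
Compositions from xᵢ = zᵢ/(1+V/F(Kᵢ−1)), yᵢ = Kᵢxᵢ:
  A: x = 0.191, y = 0.390
  B: x = 0.550, y = 0.521
  C: x = 0.259, y = 0.089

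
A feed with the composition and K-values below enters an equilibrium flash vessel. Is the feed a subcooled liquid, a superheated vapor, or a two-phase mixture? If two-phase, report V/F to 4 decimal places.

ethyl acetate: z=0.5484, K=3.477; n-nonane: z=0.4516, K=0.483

two-phase, V/F = 0.8784

ΣzᵢKᵢ = 2.1249; Σzᵢ/Kᵢ = 1.0927.
Both exceed 1, so a two-phase solution exists.
Rachford–Rice: g(ψ) = Σ zᵢ(Kᵢ−1)/(1+ψ(Kᵢ−1)) = 0.
Binary case is linear: z₁(K₁−1)(1+ψ(K₂−1)) + z₂(K₂−1)(1+ψ(K₁−1)) = 0
⇒ ψ = [z₁(K₁−1)+z₂(K₂−1)] / [−(K₁−1)(K₂−1)] = 1.12491/1.28061 = 0.8784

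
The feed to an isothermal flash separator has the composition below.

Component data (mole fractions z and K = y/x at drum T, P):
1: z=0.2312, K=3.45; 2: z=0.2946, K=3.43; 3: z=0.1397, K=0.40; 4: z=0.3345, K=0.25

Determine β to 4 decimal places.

β = 0.5464

Let β = V/F and solve Σ zᵢ(Kᵢ−1)/(1+β(Kᵢ−1)) = 0.
g(0) = ΣzᵢKᵢ − 1 = 0.9476 and g(1) = 1 − Σzᵢ/Kᵢ = -0.8402, so a root lies in (0, 1).
Iterate (Newton) starting at β = 0.5:
  β = 0.5000: g = 0.05663, g' = -1.2192 → β = 0.5465
  β = 0.5465: g = -0.00009, g' = -1.2263 → β = 0.5464
Converged at β = 0.5464.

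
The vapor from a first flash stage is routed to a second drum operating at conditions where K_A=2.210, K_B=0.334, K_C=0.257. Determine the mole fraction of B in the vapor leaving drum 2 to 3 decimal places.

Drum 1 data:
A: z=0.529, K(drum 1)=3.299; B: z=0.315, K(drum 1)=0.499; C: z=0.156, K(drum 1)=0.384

Drum 1:
Rachford–Rice: g(ψ₁) = Σ zᵢ(Kᵢ−1)/(1+ψ₁(Kᵢ−1)) = 0.
Check two-phase: ΣzᵢKᵢ = 1.962 > 1 and Σzᵢ/Kᵢ = 1.198 > 1, so g(0) = 0.962 > 0 and g(1) = -0.198 < 0.
Newton iteration, ψ₁⁰ = 0.46:
  ψ₁ = 0.460: g = 0.2519, g' = -0.909 → ψ₁ = 0.737
  ψ₁ = 0.737: g = 0.0251, g' = -0.782 → ψ₁ = 0.769
Converged at ψ₁ = 0.769.
Drum-1 compositions:
  A: x = 0.191, y = 0.630
  B: x = 0.512, y = 0.256
  C: x = 0.296, y = 0.114
Drum-2 feed = drum-1 vapor: z₂ = (0.6305, 0.2557, 0.1138).
Drum 2:
Let ψ₂ = V/F and solve Σ zᵢ(Kᵢ−1)/(1+ψ₂(Kᵢ−1)) = 0.
Feasibility: ΣzᵢKᵢ = 1.508, Σzᵢ/Kᵢ = 1.494 — both > 1, two phases present.
Newton iteration, ψ₂⁰ = 0.68:
  ψ₂ = 0.680: g = -0.0637, g' = -0.913 → ψ₂ = 0.610
  ψ₂ = 0.610: g = -0.0028, g' = -0.838 → ψ₂ = 0.607
Converged at ψ₂ = 0.607.
  A: x = 0.364, y = 0.803
  B: x = 0.429, y = 0.143
  C: x = 0.207, y = 0.053

y_B (drum 2) = 0.143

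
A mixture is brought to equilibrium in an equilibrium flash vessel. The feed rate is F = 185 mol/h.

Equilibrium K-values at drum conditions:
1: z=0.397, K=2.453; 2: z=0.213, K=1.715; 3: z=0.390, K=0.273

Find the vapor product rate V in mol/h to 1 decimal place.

Material balance + equilibrium reduce to Σ zᵢ(Kᵢ−1)/(1+ψ(Kᵢ−1)) = 0.
Feasibility: ΣzᵢKᵢ = 1.446, Σzᵢ/Kᵢ = 1.715 — both > 1, two phases present.
Iterate (Newton) starting at ψ = 0.67:
  ψ = 0.670: g = -0.1575, g' = -1.048 → ψ = 0.520
  ψ = 0.520: g = -0.0161, g' = -0.862 → ψ = 0.501
Converged at ψ = 0.501.
Then V = ψ·F = 0.5010·185 = 92.7 mol/h and L = F − V = 92.3 mol/h.

V = 92.7 mol/h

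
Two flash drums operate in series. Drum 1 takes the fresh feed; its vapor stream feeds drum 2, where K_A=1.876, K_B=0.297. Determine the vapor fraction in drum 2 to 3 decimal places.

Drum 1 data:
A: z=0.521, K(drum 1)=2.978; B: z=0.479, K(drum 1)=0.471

Drum 1:
Binary case is linear: z₁(K₁−1)(1+ψ₁(K₂−1)) + z₂(K₂−1)(1+ψ₁(K₁−1)) = 0
⇒ ψ₁ = [z₁(K₁−1)+z₂(K₂−1)] / [−(K₁−1)(K₂−1)] = 0.7771/1.0464 = 0.743
Drum-1 compositions:
  A: x = 0.211, y = 0.628
  B: x = 0.789, y = 0.372
Drum-2 feed = drum-1 vapor: z₂ = (0.6284, 0.3716).
Drum 2:
Material balance + equilibrium reduce to Σ zᵢ(Kᵢ−1)/(1+ψ₂(Kᵢ−1)) = 0.
Feasibility: ΣzᵢKᵢ = 1.289, Σzᵢ/Kᵢ = 1.586 — both > 1, two phases present.
Binary case is linear: z₁(K₁−1)(1+ψ₂(K₂−1)) + z₂(K₂−1)(1+ψ₂(K₁−1)) = 0
⇒ ψ₂ = [z₁(K₁−1)+z₂(K₂−1)] / [−(K₁−1)(K₂−1)] = 0.2892/0.6158 = 0.470
  A: x = 0.445, y = 0.835
  B: x = 0.555, y = 0.165

V/F (drum 2) = 0.470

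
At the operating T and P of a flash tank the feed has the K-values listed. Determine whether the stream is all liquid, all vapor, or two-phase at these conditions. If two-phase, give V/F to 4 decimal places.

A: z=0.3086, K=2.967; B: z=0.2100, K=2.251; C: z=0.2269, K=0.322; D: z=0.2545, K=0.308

ΣzᵢKᵢ = 1.5398; Σzᵢ/Kᵢ = 1.7283.
Both exceed 1, so a two-phase solution exists.
Rachford–Rice: g(ψ) = Σ zᵢ(Kᵢ−1)/(1+ψ(Kᵢ−1)) = 0.
Newton–Raphson from ψ = 0.69:
  ψ = 0.6900: g = -0.22761, g' = -1.1242 → ψ = 0.4875
  ψ = 0.4875: g = -0.02254, g' = -0.9482 → ψ = 0.4638
  ψ = 0.4638: g = -0.00005, g' = -0.9444 → ψ = 0.4637
Converged at ψ = 0.4637.

two-phase, V/F = 0.4637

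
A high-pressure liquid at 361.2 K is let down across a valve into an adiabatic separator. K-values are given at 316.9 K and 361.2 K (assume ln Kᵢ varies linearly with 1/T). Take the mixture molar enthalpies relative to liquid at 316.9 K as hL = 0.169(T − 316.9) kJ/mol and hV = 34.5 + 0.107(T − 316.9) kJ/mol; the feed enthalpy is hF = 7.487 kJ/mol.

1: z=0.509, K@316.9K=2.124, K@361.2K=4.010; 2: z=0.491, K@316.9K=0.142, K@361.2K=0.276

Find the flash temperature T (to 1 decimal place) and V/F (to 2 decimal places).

T = 320.1 K, V/F = 0.20

Adiabatic flash: solve Rachford–Rice at each trial T, then check hF = ψ·hV(T) + (1−ψ)·hL(T).
  T = 316.9 K: K = (2.124, 0.142), RR gives ψ = 0.156, H_out = 5.396 kJ/mol
  T = 361.2 K: K = (4.010, 0.276), RR gives ψ = 0.540, H_out = 24.631 kJ/mol
  T = 339.0 K: K = (2.978, 0.202), RR gives ψ = 0.390, H_out = 16.645 kJ/mol
  T = 327.9 K: K = (2.527, 0.170), RR gives ψ = 0.292, H_out = 11.733 kJ/mol
  T = 322.4 K: K = (2.320, 0.156), RR gives ψ = 0.231, H_out = 8.821 kJ/mol
  T = 319.6 K: K = (2.219, 0.149), RR gives ψ = 0.195, H_out = 7.155 kJ/mol
  T = 321.0 K: K = (2.269, 0.152), RR gives ψ = 0.214, H_out = 8.006 kJ/mol
Linear interpolation between T = 319.6 (H_out = 7.155) and T = 321.0 (H_out = 8.006) on hF = 7.487 gives T ≈ 320.1 K, at which ψ = 0.20.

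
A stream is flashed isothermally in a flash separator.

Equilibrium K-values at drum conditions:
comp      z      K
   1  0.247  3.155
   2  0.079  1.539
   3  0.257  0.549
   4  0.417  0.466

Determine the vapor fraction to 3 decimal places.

Let ψ = V/F and solve Σ zᵢ(Kᵢ−1)/(1+ψ(Kᵢ−1)) = 0.
Feasibility: ΣzᵢKᵢ = 1.236, Σzᵢ/Kᵢ = 1.493 — both > 1, two phases present.
Newton–Raphson from ψ = 0.5:
  ψ = 0.500: g = -0.1637, g' = -0.588 → ψ = 0.222
  ψ = 0.222: g = 0.0168, g' = -0.761 → ψ = 0.244
Converged at ψ = 0.244.

ψ = 0.244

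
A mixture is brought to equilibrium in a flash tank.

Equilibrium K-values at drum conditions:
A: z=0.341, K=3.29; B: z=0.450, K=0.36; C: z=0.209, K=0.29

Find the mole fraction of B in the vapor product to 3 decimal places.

y_B = 0.190

Material balance + equilibrium reduce to Σ zᵢ(Kᵢ−1)/(1+V/F(Kᵢ−1)) = 0.
g(0) = ΣzᵢKᵢ − 1 = 0.345 and g(1) = 1 − Σzᵢ/Kᵢ = -1.074, so a root lies in (0, 1).
Newton iteration, V/F⁰ = 0.5:
  V/F = 0.500: g = -0.2895, g' = -1.041 → V/F = 0.222
  V/F = 0.222: g = 0.0062, g' = -1.185 → V/F = 0.227
Converged at V/F = 0.227.
Compositions from xᵢ = zᵢ/(1+V/F(Kᵢ−1)), yᵢ = Kᵢxᵢ:
  A: x = 0.224, y = 0.738
  B: x = 0.526, y = 0.190
  C: x = 0.249, y = 0.072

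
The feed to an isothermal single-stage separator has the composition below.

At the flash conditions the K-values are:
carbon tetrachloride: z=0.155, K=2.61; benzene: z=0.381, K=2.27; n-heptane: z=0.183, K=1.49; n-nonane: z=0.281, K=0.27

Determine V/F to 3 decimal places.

V/F = 0.722

Rachford–Rice: g(V/F) = Σ zᵢ(Kᵢ−1)/(1+V/F(Kᵢ−1)) = 0.
Feasibility: ΣzᵢKᵢ = 1.618, Σzᵢ/Kᵢ = 1.391 — both > 1, two phases present.
Newton–Raphson from V/F = 0.47:
  V/F = 0.470: g = 0.2057, g' = -0.747 → V/F = 0.745
  V/F = 0.745: g = -0.0222, g' = -0.989 → V/F = 0.723
  V/F = 0.723: g = -0.0005, g' = -0.948 → V/F = 0.722
Converged at V/F = 0.722.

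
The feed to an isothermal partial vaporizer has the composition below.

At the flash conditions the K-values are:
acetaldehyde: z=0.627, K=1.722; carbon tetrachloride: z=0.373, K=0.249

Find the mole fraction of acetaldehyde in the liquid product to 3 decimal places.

x_acetaldehyde = 0.510

Rachford–Rice: g(β) = Σ zᵢ(Kᵢ−1)/(1+β(Kᵢ−1)) = 0.
Check two-phase: ΣzᵢKᵢ = 1.173 > 1 and Σzᵢ/Kᵢ = 1.862 > 1, so g(0) = 0.173 > 0 and g(1) = -0.862 < 0.
Binary case is linear: z₁(K₁−1)(1+β(K₂−1)) + z₂(K₂−1)(1+β(K₁−1)) = 0
⇒ β = [z₁(K₁−1)+z₂(K₂−1)] / [−(K₁−1)(K₂−1)] = 0.1726/0.5422 = 0.318
Compositions from xᵢ = zᵢ/(1+β(Kᵢ−1)), yᵢ = Kᵢxᵢ:
  acetaldehyde: x = 0.510, y = 0.878
  carbon tetrachloride: x = 0.490, y = 0.122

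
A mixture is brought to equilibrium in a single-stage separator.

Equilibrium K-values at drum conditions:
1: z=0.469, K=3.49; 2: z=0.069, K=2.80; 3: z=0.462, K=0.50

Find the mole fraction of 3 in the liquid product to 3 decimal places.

Iterate (Newton) starting at ψ = 0.5:
  ψ = 0.500: g = 0.2776, g' = -0.844 → ψ = 0.829
  ψ = 0.829: g = 0.0366, g' = -0.683 → ψ = 0.882
Converged at ψ = 0.882.
Compositions from xᵢ = zᵢ/(1+ψ(Kᵢ−1)), yᵢ = Kᵢxᵢ:
  1: x = 0.147, y = 0.512
  2: x = 0.027, y = 0.075
  3: x = 0.827, y = 0.413

x_3 = 0.827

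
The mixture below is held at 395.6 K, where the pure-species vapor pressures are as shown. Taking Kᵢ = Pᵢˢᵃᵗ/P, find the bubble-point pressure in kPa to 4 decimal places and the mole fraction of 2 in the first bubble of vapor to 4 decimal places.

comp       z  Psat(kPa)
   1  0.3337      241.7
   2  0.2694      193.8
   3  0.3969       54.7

Pbub = 154.5754 kPa, y_2 = 0.3378

At the bubble point ψ → 0, so ΣzᵢKᵢ = 1 with Kᵢ = Pᵢˢᵃᵗ/P ⇒ P = ΣzᵢPᵢˢᵃᵗ.
P = 0.3337·241.7 + 0.2694·193.8 + 0.3969·54.7 = 154.5754 kPa
yᵢ = zᵢPᵢˢᵃᵗ/P ⇒ y_2 = 0.2694·193.8/154.5754 = 0.3378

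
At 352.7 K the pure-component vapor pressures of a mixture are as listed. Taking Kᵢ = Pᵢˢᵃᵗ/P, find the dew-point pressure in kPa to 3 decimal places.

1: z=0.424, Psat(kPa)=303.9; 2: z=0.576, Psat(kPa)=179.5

At the dew point ψ → 1, so Σzᵢ/Kᵢ = 1 with Kᵢ = Pᵢˢᵃᵗ/P ⇒ 1/P = Σzᵢ/Pᵢˢᵃᵗ.
1/P = 0.424/303.9 + 0.576/179.5 = 0.004604 ⇒ P = 217.197 kPa

Pdew = 217.197 kPa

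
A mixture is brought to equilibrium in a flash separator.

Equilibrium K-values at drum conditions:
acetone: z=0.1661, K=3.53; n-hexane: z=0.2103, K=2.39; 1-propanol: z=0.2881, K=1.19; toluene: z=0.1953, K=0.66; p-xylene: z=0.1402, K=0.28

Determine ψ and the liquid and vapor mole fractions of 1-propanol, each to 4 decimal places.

ψ = 0.7933, x_1-propanol = 0.2504, y_1-propanol = 0.2979

Material balance + equilibrium reduce to Σ zᵢ(Kᵢ−1)/(1+ψ(Kᵢ−1)) = 0.
g(0) = ΣzᵢKᵢ − 1 = 0.5999 and g(1) = 1 − Σzᵢ/Kᵢ = -0.1738, so a root lies in (0, 1).
Newton–Raphson from ψ = 0.5:
  ψ = 0.5000: g = 0.17025, g' = -0.5676 → ψ = 0.8000
  ψ = 0.8000: g = -0.00438, g' = -0.6620 → ψ = 0.7934
  ψ = 0.7934: g = -0.00002, g' = -0.6550 → ψ = 0.7933
Converged at ψ = 0.7933.
Compositions from xᵢ = zᵢ/(1+ψ(Kᵢ−1)), yᵢ = Kᵢxᵢ:
  acetone: x = 0.0552, y = 0.1950
  n-hexane: x = 0.1000, y = 0.2390
  1-propanol: x = 0.2504, y = 0.2979
  toluene: x = 0.2674, y = 0.1765
  p-xylene: x = 0.3270, y = 0.0915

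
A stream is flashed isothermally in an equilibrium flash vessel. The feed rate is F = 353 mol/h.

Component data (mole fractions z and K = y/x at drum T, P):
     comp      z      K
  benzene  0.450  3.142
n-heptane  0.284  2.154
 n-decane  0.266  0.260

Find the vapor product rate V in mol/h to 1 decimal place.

V = 294.1 mol/h

Let ψ = V/F and solve Σ zᵢ(Kᵢ−1)/(1+ψ(Kᵢ−1)) = 0.
Feasibility: ΣzᵢKᵢ = 2.095, Σzᵢ/Kᵢ = 1.298 — both > 1, two phases present.
Iterate (Newton) starting at ψ = 0.53:
  ψ = 0.530: g = 0.3309, g' = -0.993 → ψ = 0.863
  ψ = 0.863: g = -0.0426, g' = -1.466 → ψ = 0.834
  ψ = 0.834: g = -0.0016, g' = -1.359 → ψ = 0.833
Converged at ψ = 0.833.
Then V = ψ·F = 0.8331·353 = 294.1 mol/h and L = F − V = 58.9 mol/h.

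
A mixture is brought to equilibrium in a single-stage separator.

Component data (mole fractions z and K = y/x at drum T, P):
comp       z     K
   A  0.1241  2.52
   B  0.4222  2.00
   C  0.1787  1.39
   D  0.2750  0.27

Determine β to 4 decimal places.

β = 0.6806

Rachford–Rice: g(β) = Σ zᵢ(Kᵢ−1)/(1+β(Kᵢ−1)) = 0.
g(0) = ΣzᵢKᵢ − 1 = 0.4798 and g(1) = 1 − Σzᵢ/Kᵢ = -0.4074, so a root lies in (0, 1).
Newton iteration, β⁰ = 0.5:
  β = 0.5000: g = 0.13082, g' = -0.6627 → β = 0.6974
  β = 0.6974: g = -0.01387, g' = -0.8391 → β = 0.6809
  β = 0.6809: g = -0.00020, g' = -0.8150 → β = 0.6806
Converged at β = 0.6806.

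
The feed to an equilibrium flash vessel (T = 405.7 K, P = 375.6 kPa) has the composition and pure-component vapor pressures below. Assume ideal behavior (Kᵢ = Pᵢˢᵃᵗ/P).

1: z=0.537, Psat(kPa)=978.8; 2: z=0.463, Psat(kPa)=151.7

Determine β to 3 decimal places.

Raoult's law: Kᵢ = Pᵢˢᵃᵗ/P = Pᵢˢᵃᵗ/375.6.
  K_1 = 978.8/375.6 = 2.60596, K_2 = 151.7/375.6 = 0.40389
Let β = V/F and solve Σ zᵢ(Kᵢ−1)/(1+β(Kᵢ−1)) = 0.
g(0) = ΣzᵢKᵢ − 1 = 0.586 and g(1) = 1 − Σzᵢ/Kᵢ = -0.352, so a root lies in (0, 1).
Binary case is linear: z₁(K₁−1)(1+β(K₂−1)) + z₂(K₂−1)(1+β(K₁−1)) = 0
⇒ β = [z₁(K₁−1)+z₂(K₂−1)] / [−(K₁−1)(K₂−1)] = 0.5864/0.9573 = 0.613

β = 0.613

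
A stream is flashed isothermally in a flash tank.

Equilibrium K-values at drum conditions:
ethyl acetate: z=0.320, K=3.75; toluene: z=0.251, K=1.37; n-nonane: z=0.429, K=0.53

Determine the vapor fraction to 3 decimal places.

ψ = 0.847

Iterate (Newton) starting at ψ = 0.5:
  ψ = 0.500: g = 0.1853, g' = -0.615 → ψ = 0.801
  ψ = 0.801: g = 0.0230, g' = -0.500 → ψ = 0.847
Converged at ψ = 0.847.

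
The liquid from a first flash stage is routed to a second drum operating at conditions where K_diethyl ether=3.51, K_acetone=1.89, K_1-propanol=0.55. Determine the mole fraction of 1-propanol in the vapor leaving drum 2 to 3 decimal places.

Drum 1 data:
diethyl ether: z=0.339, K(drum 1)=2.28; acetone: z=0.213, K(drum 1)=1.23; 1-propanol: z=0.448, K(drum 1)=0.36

y_1-propanol (drum 2) = 0.428

Drum 1:
Material balance + equilibrium reduce to Σ zᵢ(Kᵢ−1)/(1+ψ₁(Kᵢ−1)) = 0.
Feasibility: ΣzᵢKᵢ = 1.196, Σzᵢ/Kᵢ = 1.566 — both > 1, two phases present.
Newton iteration, ψ₁⁰ = 0.45:
  ψ₁ = 0.450: g = -0.0830, g' = -0.595 → ψ₁ = 0.311
  ψ₁ = 0.311: g = -0.0016, g' = -0.580 → ψ₁ = 0.308
Converged at ψ₁ = 0.308.
Drum-1 compositions:
  diethyl ether: x = 0.243, y = 0.554
  acetone: x = 0.199, y = 0.245
  1-propanol: x = 0.558, y = 0.201
Drum-2 feed = drum-1 liquid: z₂ = (0.2432, 0.1989, 0.5579).
Drum 2:
Rachford–Rice: g(ψ₂) = Σ zᵢ(Kᵢ−1)/(1+ψ₂(Kᵢ−1)) = 0.
g(0) = ΣzᵢKᵢ − 1 = 0.536 and g(1) = 1 − Σzᵢ/Kᵢ = -0.189, so a root lies in (0, 1).
Newton iteration, ψ₂⁰ = 0.52:
  ψ₂ = 0.520: g = 0.0581, g' = -0.555 → ψ₂ = 0.625
  ψ₂ = 0.625: g = 0.0022, g' = -0.516 → ψ₂ = 0.629
Converged at ψ₂ = 0.629.
  diethyl ether: x = 0.094, y = 0.331
  acetone: x = 0.128, y = 0.241
  1-propanol: x = 0.778, y = 0.428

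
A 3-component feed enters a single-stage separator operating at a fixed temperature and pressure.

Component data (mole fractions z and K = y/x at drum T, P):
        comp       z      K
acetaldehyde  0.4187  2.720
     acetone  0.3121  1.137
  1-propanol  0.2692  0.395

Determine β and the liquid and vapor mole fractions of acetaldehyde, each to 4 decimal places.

β = 0.8428, x_acetaldehyde = 0.1709, y_acetaldehyde = 0.4649

Newton iteration, β⁰ = 0.5:
  β = 0.5000: g = 0.19370, g' = -0.5657 → β = 0.8424
  β = 0.8424: g = 0.00026, g' = -0.6211 → β = 0.8428
Converged at β = 0.8428.
Compositions from xᵢ = zᵢ/(1+β(Kᵢ−1)), yᵢ = Kᵢxᵢ:
  acetaldehyde: x = 0.1709, y = 0.4649
  acetone: x = 0.2798, y = 0.3181
  1-propanol: x = 0.5493, y = 0.2170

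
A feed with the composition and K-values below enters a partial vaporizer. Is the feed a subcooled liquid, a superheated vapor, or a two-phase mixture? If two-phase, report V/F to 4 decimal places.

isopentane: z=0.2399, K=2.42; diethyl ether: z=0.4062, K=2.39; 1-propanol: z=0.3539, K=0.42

ΣzᵢKᵢ = 1.7000; Σzᵢ/Kᵢ = 1.1117.
Both exceed 1, so a two-phase solution exists.
Material balance + equilibrium reduce to Σ zᵢ(Kᵢ−1)/(1+ψ(Kᵢ−1)) = 0.
Newton iteration, ψ⁰ = 0.5:
  ψ = 0.5000: g = 0.24322, g' = -0.6748 → ψ = 0.8605
  ψ = 0.8605: g = 0.00067, g' = -0.7352 → ψ = 0.8614
Converged at ψ = 0.8614.

two-phase, V/F = 0.8614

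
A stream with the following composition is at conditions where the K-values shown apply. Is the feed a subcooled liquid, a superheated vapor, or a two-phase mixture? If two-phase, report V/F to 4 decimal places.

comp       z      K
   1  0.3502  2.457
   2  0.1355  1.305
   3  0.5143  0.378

ΣzᵢKᵢ = 1.2317; Σzᵢ/Kᵢ = 1.6069.
Both exceed 1, so a two-phase solution exists.
Rachford–Rice: g(ψ) = Σ zᵢ(Kᵢ−1)/(1+ψ(Kᵢ−1)) = 0.
Newton–Raphson from ψ = 0.59:
  ψ = 0.5900: g = -0.19594, g' = -0.7206 → ψ = 0.3181
  ψ = 0.3181: g = -0.01246, g' = -0.6668 → ψ = 0.2994
  ψ = 0.2994: g = 0.00004, g' = -0.6715 → ψ = 0.2995
Converged at ψ = 0.2995.

two-phase, V/F = 0.2995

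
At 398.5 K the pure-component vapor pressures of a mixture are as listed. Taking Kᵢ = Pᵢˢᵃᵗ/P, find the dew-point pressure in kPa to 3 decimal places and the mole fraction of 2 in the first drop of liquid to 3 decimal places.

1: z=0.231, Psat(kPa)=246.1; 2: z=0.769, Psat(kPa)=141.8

Pdew = 157.189 kPa, x_2 = 0.852

At the dew point ψ → 1, so Σzᵢ/Kᵢ = 1 with Kᵢ = Pᵢˢᵃᵗ/P ⇒ 1/P = Σzᵢ/Pᵢˢᵃᵗ.
1/P = 0.231/246.1 + 0.769/141.8 = 0.006362 ⇒ P = 157.189 kPa
xᵢ = zᵢP/Pᵢˢᵃᵗ ⇒ x_2 = 0.769·157.189/141.8 = 0.852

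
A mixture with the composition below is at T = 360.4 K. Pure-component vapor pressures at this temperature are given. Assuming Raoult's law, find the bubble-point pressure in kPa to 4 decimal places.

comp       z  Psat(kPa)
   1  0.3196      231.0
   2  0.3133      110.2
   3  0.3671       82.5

At the bubble point ψ → 0, so ΣzᵢKᵢ = 1 with Kᵢ = Pᵢˢᵃᵗ/P ⇒ P = ΣzᵢPᵢˢᵃᵗ.
P = 0.3196·231.0 + 0.3133·110.2 + 0.3671·82.5 = 138.6390 kPa

Pbub = 138.6390 kPa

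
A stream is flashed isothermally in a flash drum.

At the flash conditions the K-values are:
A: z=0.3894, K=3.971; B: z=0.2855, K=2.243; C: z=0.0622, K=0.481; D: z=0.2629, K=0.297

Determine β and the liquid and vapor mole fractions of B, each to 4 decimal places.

Let β = V/F and solve Σ zᵢ(Kᵢ−1)/(1+β(Kᵢ−1)) = 0.
Feasibility: ΣzᵢKᵢ = 2.2947, Σzᵢ/Kᵢ = 1.2398 — both > 1, two phases present.
Newton iteration, β⁰ = 0.46:
  β = 0.4600: g = 0.39906, g' = -1.1049 → β = 0.8212
  β = 0.8212: g = 0.01849, g' = -1.1765 → β = 0.8369
  β = 0.8369: g = -0.00024, g' = -1.2078 → β = 0.8367
Converged at β = 0.8367.
Compositions from xᵢ = zᵢ/(1+β(Kᵢ−1)), yᵢ = Kᵢxᵢ:
  A: x = 0.1117, y = 0.4436
  B: x = 0.1400, y = 0.3139
  C: x = 0.1099, y = 0.0529
  D: x = 0.6384, y = 0.1896

β = 0.8367, x_B = 0.1400, y_B = 0.3139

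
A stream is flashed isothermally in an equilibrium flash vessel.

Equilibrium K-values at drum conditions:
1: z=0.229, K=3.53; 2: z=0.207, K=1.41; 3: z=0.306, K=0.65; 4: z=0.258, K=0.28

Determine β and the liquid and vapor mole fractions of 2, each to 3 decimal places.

β = 0.365, x_2 = 0.180, y_2 = 0.254

Rachford–Rice: g(β) = Σ zᵢ(Kᵢ−1)/(1+β(Kᵢ−1)) = 0.
Check two-phase: ΣzᵢKᵢ = 1.371 > 1 and Σzᵢ/Kᵢ = 1.604 > 1, so g(0) = 0.371 > 0 and g(1) = -0.604 < 0.
Iterate (Newton) starting at β = 0.5:
  β = 0.500: g = -0.0938, g' = -0.691 → β = 0.364
  β = 0.364: g = 0.0008, g' = -0.718 → β = 0.365
Converged at β = 0.365.
Compositions from xᵢ = zᵢ/(1+β(Kᵢ−1)), yᵢ = Kᵢxᵢ:
  1: x = 0.119, y = 0.420
  2: x = 0.180, y = 0.254
  3: x = 0.351, y = 0.228
  4: x = 0.350, y = 0.098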